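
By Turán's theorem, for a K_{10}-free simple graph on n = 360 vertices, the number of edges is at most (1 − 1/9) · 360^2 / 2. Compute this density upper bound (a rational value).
Turán density bound = (8/9) · 360^2/2 = 57600

Turán's theorem: ex(n, K_{r+1}) is achieved by the complete r-partite Turán graph T(n, r) with parts as balanced as possible, and is at most (1 − 1/r) · n^2/2. For r = 9, n = 360: the density bound is (8/9) · 129600/2 = 57600. Since 9 ∣ 360, the Turán graph T(360, 9) has parts of equal size 40, and its edge count e(T(360, 9)) = 57600 attains the density bound exactly.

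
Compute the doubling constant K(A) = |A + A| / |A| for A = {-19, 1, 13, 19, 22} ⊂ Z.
K = |A + A| / |A| = 15/5 = 3

Enumerate A + A = {a + b : a, b ∈ A}. With |A| = 5, there are |A|^2 = 25 ordered sum pairs; collecting distinct values, A + A = {-38, -18, -6, 0, 2, 3, 14, 20, 23, 26, 32, 35, 38, 41, 44}, so |A + A| = 15. Thus K = 15/5 = 3. For comparison, the minimum possible |A + A| over all 5-element sets is 2·5 − 1 = 9 (so min K = 9/5), attained only by arithmetic progressions.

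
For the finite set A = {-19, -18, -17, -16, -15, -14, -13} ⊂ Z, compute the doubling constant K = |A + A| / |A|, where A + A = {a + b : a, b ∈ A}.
K = |A + A| / |A| = 13/7

Enumerate A + A = {a + b : a, b ∈ A}. With |A| = 7, there are |A|^2 = 49 ordered sum pairs; collecting distinct values, A + A = {-38, -37, -36, -35, -34, -33, -32, -31, -30, -29, -28, -27, -26}, so |A + A| = 13. Thus K = 13/7. Here |A + A| = 2|A| − 1 = 13, the minimum possible — so K = 13/7 is minimal, which holds iff A is an arithmetic progression.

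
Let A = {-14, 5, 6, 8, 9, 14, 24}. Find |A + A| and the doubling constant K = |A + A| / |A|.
K = |A + A| / |A| = 26/7

Enumerate A + A = {a + b : a, b ∈ A}. With |A| = 7, there are |A|^2 = 49 ordered sum pairs; collecting distinct values, A + A = {-28, -9, -8, -6, -5, 0, 10, 11, 12, 13, 14, 15, 16, 17, 18, 19, 20, 22, 23, 28, 29, 30, 32, 33, 38, 48}, so |A + A| = 26. Thus K = 26/7. For comparison, the minimum possible |A + A| over all 7-element sets is 2·7 − 1 = 13 (so min K = 13/7), attained only by arithmetic progressions.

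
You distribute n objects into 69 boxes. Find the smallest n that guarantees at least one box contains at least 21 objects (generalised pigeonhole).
n = (21 − 1)·69 + 1 = 1381

By the generalised pigeonhole principle, to guarantee some box contains ≥ r objects we need more than (r − 1) · k objects total. Threshold: n = (r − 1) · k + 1. With r = 21 and k = 69: n = 20 · 69 + 1 = 1380 + 1 = 1381. For n = 1380 = 20 · 69, we can put exactly 20 objects in every box, avoiding 21 in any single one — so 1381 is tight.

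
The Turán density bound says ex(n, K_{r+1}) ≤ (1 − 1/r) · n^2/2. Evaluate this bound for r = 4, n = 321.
Turán density bound = (3/4) · 321^2/2 = 309123/8 ≈ 38640.375

Turán's theorem: ex(n, K_{r+1}) is achieved by the complete r-partite Turán graph T(n, r) with parts as balanced as possible, and is at most (1 − 1/r) · n^2/2. For r = 4, n = 321: the density bound is (3/4) · 103041/2 = 309123/8 ≈ 38640.375. The integer-valued extremum is e(T(321, 4)) = 38640, which is strictly less than the density bound 309123/8 since 4 ∤ 321 (the parts of T(321, 4) cannot all be equal).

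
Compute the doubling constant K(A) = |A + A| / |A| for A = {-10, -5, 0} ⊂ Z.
K = |A + A| / |A| = 5/3

Enumerate A + A = {a + b : a, b ∈ A}. With |A| = 3, there are |A|^2 = 9 ordered sum pairs; collecting distinct values, A + A = {-20, -15, -10, -5, 0}, so |A + A| = 5. Thus K = 5/3. Here |A + A| = 2|A| − 1 = 5, the minimum possible — so K = 5/3 is minimal, which holds iff A is an arithmetic progression.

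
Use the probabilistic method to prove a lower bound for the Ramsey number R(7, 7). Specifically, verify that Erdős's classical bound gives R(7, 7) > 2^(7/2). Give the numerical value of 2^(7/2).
2^(7/2) = 11.3137; so R(7, 7) > 11.3137

Colour each edge of K_n uniformly at random with red/blue. The expected number of monochromatic K_7 is C(n, 7) · 2 · 2^(−C(7,2)). If C(n, 7) · 2^(1 − C(7,2)) < 1, then with positive probability no monochromatic K_7 exists, so R(7, 7) > n. The standard estimate C(n, 7) ≤ n^7/7! shows this inequality holds whenever n ≤ 2^(7/2) (since 7! · 2^(C(7,2) − 1) > 2^(7^2/2) ≥ n^7). Hence R(7, 7) > 2^(7/2) = 11.3137.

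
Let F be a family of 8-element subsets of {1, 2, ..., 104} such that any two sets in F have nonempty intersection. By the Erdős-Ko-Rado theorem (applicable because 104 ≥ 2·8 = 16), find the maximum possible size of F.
max |F| = C(103, 7) = 19813501785

The Erdős-Ko-Rado theorem states: for n ≥ 2k, an intersecting family of k-subsets of an n-element set has size at most C(n − 1, k − 1), with equality for 'star' families {A ⊆ [n] : |A| = k, i ∈ A} (fix an element i). For n = 104, k = 8: C(103, 7) = 19813501785.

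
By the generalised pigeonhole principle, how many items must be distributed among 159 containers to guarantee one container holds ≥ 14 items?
n = (14 − 1)·159 + 1 = 2068

By the generalised pigeonhole principle, to guarantee some box contains ≥ r objects we need more than (r − 1) · k objects total. Threshold: n = (r − 1) · k + 1. With r = 14 and k = 159: n = 13 · 159 + 1 = 2067 + 1 = 2068. For n = 2067 = 13 · 159, we can put exactly 13 objects in every box, avoiding 14 in any single one — so 2068 is tight.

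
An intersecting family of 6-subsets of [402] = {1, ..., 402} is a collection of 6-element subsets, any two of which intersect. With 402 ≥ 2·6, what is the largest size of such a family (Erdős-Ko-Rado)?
max |F| = C(401, 5) = 84269339980

The Erdős-Ko-Rado theorem states: for n ≥ 2k, an intersecting family of k-subsets of an n-element set has size at most C(n − 1, k − 1), with equality for 'star' families {A ⊆ [n] : |A| = k, i ∈ A} (fix an element i). For n = 402, k = 6: C(401, 5) = 84269339980.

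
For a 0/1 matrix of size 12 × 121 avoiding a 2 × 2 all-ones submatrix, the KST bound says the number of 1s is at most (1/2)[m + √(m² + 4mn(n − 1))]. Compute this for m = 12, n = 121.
z(12, 121; 2, 2) ≤ (1/2)[12 + √(12² + 4·12·121·120)] = (1/2)[12 + √697104] = 423.4638

Kővári–Sós–Turán: let r_1, ..., r_12 be the row sums and z = Σ r_i the total number of 1s. Each pair of columns can share at most one row with both entries 1 (else a 2×2 all-ones block appears), so Σ_i C(r_i, 2) ≤ C(121, 2) = 7260. By convexity Σ_i C(r_i, 2) ≥ 12·C(z/12, 2) = z(z − 12)/(2·12), giving z² − 12z − 12·121·120 ≤ 0 and hence z ≤ (1/2)[12 + √(144 + 4·174240)] = (1/2)[12 + √697104] ≈ (1/2)(12 + 834.9275) = 423.4638.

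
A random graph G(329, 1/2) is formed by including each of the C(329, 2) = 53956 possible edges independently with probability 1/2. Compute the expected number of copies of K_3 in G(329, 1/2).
E[# K_3] = C(329, 3) · (1/2)^C(3, 2) = 5881204 / 2^3 = 1470301/2 = 735150.5

For each 3-subset S of vertices (there are C(329, 3) = 5881204 such S), let X_S = 1 if S induces a K_3 (all C(3, 2) = 3 edges present). Then P(X_S = 1) = (1/2)^3 = 1/8. By linearity of expectation, E[# K_3] = C(329, 3) · (1/2)^3 = 5881204 / 8 = 1470301/2 = 735150.5.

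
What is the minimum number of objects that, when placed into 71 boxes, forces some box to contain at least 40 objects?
n = (40 − 1)·71 + 1 = 2770

By the generalised pigeonhole principle, to guarantee some box contains ≥ r objects we need more than (r − 1) · k objects total. Threshold: n = (r − 1) · k + 1. With r = 40 and k = 71: n = 39 · 71 + 1 = 2769 + 1 = 2770. For n = 2769 = 39 · 71, we can put exactly 39 objects in every box, avoiding 40 in any single one — so 2770 is tight.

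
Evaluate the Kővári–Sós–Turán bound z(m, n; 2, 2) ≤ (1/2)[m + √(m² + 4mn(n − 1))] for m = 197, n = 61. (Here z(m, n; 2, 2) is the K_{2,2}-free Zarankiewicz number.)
z(197, 61; 2, 2) ≤ (1/2)[197 + √(197² + 4·197·61·60)] = (1/2)[197 + √2922889] = 953.3229

Kővári–Sós–Turán: let r_1, ..., r_197 be the row sums and z = Σ r_i the total number of 1s. Each pair of columns can share at most one row with both entries 1 (else a 2×2 all-ones block appears), so Σ_i C(r_i, 2) ≤ C(61, 2) = 1830. By convexity Σ_i C(r_i, 2) ≥ 197·C(z/197, 2) = z(z − 197)/(2·197), giving z² − 197z − 197·61·60 ≤ 0 and hence z ≤ (1/2)[197 + √(38809 + 4·721020)] = (1/2)[197 + √2922889] ≈ (1/2)(197 + 1709.6459) = 953.3229.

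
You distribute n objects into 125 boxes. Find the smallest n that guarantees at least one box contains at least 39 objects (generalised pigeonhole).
n = (39 − 1)·125 + 1 = 4751

By the generalised pigeonhole principle, to guarantee some box contains ≥ r objects we need more than (r − 1) · k objects total. Threshold: n = (r − 1) · k + 1. With r = 39 and k = 125: n = 38 · 125 + 1 = 4750 + 1 = 4751. For n = 4750 = 38 · 125, we can put exactly 38 objects in every box, avoiding 39 in any single one — so 4751 is tight.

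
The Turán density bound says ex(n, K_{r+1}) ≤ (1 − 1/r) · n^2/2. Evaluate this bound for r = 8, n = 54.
Turán density bound = (7/8) · 54^2/2 = 5103/4 ≈ 1275.75

Turán's theorem: ex(n, K_{r+1}) is achieved by the complete r-partite Turán graph T(n, r) with parts as balanced as possible, and is at most (1 − 1/r) · n^2/2. For r = 8, n = 54: the density bound is (7/8) · 2916/2 = 5103/4 ≈ 1275.75. The integer-valued extremum is e(T(54, 8)) = 1275, which is strictly less than the density bound 5103/4 since 8 ∤ 54 (the parts of T(54, 8) cannot all be equal).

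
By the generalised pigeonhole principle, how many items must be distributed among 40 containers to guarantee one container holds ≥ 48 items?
n = (48 − 1)·40 + 1 = 1881

By the generalised pigeonhole principle, to guarantee some box contains ≥ r objects we need more than (r − 1) · k objects total. Threshold: n = (r − 1) · k + 1. With r = 48 and k = 40: n = 47 · 40 + 1 = 1880 + 1 = 1881. For n = 1880 = 47 · 40, we can put exactly 47 objects in every box, avoiding 48 in any single one — so 1881 is tight.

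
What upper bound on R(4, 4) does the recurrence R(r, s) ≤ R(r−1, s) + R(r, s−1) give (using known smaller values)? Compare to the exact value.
R(4, 4) ≤ R(3, 4) + R(4, 3) = 9 + 9 = 18; exact value R(4, 4) = 18.

The Erdős–Szekeres recurrence R(r, s) ≤ R(r−1, s) + R(r, s−1) applied to (r, s) = (4, 4) gives
  R(4, 4) ≤ R(3, 4) + R(4, 3) = 9 + 9 = 18.
(Recall R(2, k) = k and R is symmetric.) Here the recurrence bound is tight: a matching lower-bound construction on K_{17} shows R(4, 4) > 17, so R(4, 4) = 18 exactly.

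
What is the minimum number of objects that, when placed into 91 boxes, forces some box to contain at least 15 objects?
n = (15 − 1)·91 + 1 = 1275

By the generalised pigeonhole principle, to guarantee some box contains ≥ r objects we need more than (r − 1) · k objects total. Threshold: n = (r − 1) · k + 1. With r = 15 and k = 91: n = 14 · 91 + 1 = 1274 + 1 = 1275. For n = 1274 = 14 · 91, we can put exactly 14 objects in every box, avoiding 15 in any single one — so 1275 is tight.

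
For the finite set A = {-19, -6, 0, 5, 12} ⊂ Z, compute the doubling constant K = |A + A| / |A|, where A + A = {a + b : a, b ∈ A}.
K = |A + A| / |A| = 15/5 = 3

Enumerate A + A = {a + b : a, b ∈ A}. With |A| = 5, there are |A|^2 = 25 ordered sum pairs; collecting distinct values, A + A = {-38, -25, -19, -14, -12, -7, -6, -1, 0, 5, 6, 10, 12, 17, 24}, so |A + A| = 15. Thus K = 15/5 = 3. For comparison, the minimum possible |A + A| over all 5-element sets is 2·5 − 1 = 9 (so min K = 9/5), attained only by arithmetic progressions.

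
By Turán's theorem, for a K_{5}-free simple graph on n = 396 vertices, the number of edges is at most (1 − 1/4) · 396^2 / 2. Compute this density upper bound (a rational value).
Turán density bound = (3/4) · 396^2/2 = 58806

Turán's theorem: ex(n, K_{r+1}) is achieved by the complete r-partite Turán graph T(n, r) with parts as balanced as possible, and is at most (1 − 1/r) · n^2/2. For r = 4, n = 396: the density bound is (3/4) · 156816/2 = 58806. Since 4 ∣ 396, the Turán graph T(396, 4) has parts of equal size 99, and its edge count e(T(396, 4)) = 58806 attains the density bound exactly.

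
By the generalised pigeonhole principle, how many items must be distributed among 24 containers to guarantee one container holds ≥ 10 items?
n = (10 − 1)·24 + 1 = 217

By the generalised pigeonhole principle, to guarantee some box contains ≥ r objects we need more than (r − 1) · k objects total. Threshold: n = (r − 1) · k + 1. With r = 10 and k = 24: n = 9 · 24 + 1 = 216 + 1 = 217. For n = 216 = 9 · 24, we can put exactly 9 objects in every box, avoiding 10 in any single one — so 217 is tight.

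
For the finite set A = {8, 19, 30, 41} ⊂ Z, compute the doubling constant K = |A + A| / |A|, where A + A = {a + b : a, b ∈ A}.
K = |A + A| / |A| = 7/4

Enumerate A + A = {a + b : a, b ∈ A}. With |A| = 4, there are |A|^2 = 16 ordered sum pairs; collecting distinct values, A + A = {16, 27, 38, 49, 60, 71, 82}, so |A + A| = 7. Thus K = 7/4. Here |A + A| = 2|A| − 1 = 7, the minimum possible — so K = 7/4 is minimal, which holds iff A is an arithmetic progression.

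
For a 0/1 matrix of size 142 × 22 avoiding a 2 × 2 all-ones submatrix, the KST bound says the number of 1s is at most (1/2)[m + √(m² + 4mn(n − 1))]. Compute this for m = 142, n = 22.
z(142, 22; 2, 2) ≤ (1/2)[142 + √(142² + 4·142·22·21)] = (1/2)[142 + √282580] = 336.7913

Kővári–Sós–Turán: let r_1, ..., r_142 be the row sums and z = Σ r_i the total number of 1s. Each pair of columns can share at most one row with both entries 1 (else a 2×2 all-ones block appears), so Σ_i C(r_i, 2) ≤ C(22, 2) = 231. By convexity Σ_i C(r_i, 2) ≥ 142·C(z/142, 2) = z(z − 142)/(2·142), giving z² − 142z − 142·22·21 ≤ 0 and hence z ≤ (1/2)[142 + √(20164 + 4·65604)] = (1/2)[142 + √282580] ≈ (1/2)(142 + 531.5825) = 336.7913.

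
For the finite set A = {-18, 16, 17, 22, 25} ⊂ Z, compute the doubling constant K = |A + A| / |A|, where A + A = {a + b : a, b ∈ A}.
K = |A + A| / |A| = 15/5 = 3

Enumerate A + A = {a + b : a, b ∈ A}. With |A| = 5, there are |A|^2 = 25 ordered sum pairs; collecting distinct values, A + A = {-36, -2, -1, 4, 7, 32, 33, 34, 38, 39, 41, 42, 44, 47, 50}, so |A + A| = 15. Thus K = 15/5 = 3. For comparison, the minimum possible |A + A| over all 5-element sets is 2·5 − 1 = 9 (so min K = 9/5), attained only by arithmetic progressions.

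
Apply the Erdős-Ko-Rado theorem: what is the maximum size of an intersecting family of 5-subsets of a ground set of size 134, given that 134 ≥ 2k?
max |F| = C(133, 4) = 12457445

Erdős-Ko-Rado (1961): when n ≥ 2k, max |F| = C(n−1, k−1). The bound is attained by the star {A : i ∈ A} for any fixed i ∈ [n]. Here C(134−1, 5−1) = C(133, 4) = 12457445.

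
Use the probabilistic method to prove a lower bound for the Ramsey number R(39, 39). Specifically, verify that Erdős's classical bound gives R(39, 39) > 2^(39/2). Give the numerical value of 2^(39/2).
2^(39/2) = 741455.2002; so R(39, 39) > 741455.2002

Colour each edge of K_n uniformly at random with red/blue. The expected number of monochromatic K_39 is C(n, 39) · 2 · 2^(−C(39,2)). If C(n, 39) · 2^(1 − C(39,2)) < 1, then with positive probability no monochromatic K_39 exists, so R(39, 39) > n. The standard estimate C(n, 39) ≤ n^39/39! shows this inequality holds whenever n ≤ 2^(39/2) (since 39! · 2^(C(39,2) − 1) > 2^(39^2/2) ≥ n^39). Hence R(39, 39) > 2^(39/2) = 741455.2002.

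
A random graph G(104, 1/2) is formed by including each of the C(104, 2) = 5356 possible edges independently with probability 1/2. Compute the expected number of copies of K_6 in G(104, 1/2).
E[# K_6] = C(104, 6) · (1/2)^C(6, 2) = 1517381580 / 2^15 = 379345395/8192 ≈ 46306.810913

For each 6-subset S of vertices (there are C(104, 6) = 1517381580 such S), let X_S = 1 if S induces a K_6 (all C(6, 2) = 15 edges present). Then P(X_S = 1) = (1/2)^15 = 1/32768. By linearity of expectation, E[# K_6] = C(104, 6) · (1/2)^15 = 1517381580 / 32768 = 379345395/8192 ≈ 46306.810913.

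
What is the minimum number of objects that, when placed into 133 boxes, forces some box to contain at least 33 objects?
n = (33 − 1)·133 + 1 = 4257

By the generalised pigeonhole principle, to guarantee some box contains ≥ r objects we need more than (r − 1) · k objects total. Threshold: n = (r − 1) · k + 1. With r = 33 and k = 133: n = 32 · 133 + 1 = 4256 + 1 = 4257. For n = 4256 = 32 · 133, we can put exactly 32 objects in every box, avoiding 33 in any single one — so 4257 is tight.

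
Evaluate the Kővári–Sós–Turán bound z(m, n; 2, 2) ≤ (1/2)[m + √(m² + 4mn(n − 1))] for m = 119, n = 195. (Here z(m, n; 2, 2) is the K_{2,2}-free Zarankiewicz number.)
z(119, 195; 2, 2) ≤ (1/2)[119 + √(119² + 4·119·195·194)] = (1/2)[119 + √18021241] = 2182.0716

Kővári–Sós–Turán: let r_1, ..., r_119 be the row sums and z = Σ r_i the total number of 1s. Each pair of columns can share at most one row with both entries 1 (else a 2×2 all-ones block appears), so Σ_i C(r_i, 2) ≤ C(195, 2) = 18915. By convexity Σ_i C(r_i, 2) ≥ 119·C(z/119, 2) = z(z − 119)/(2·119), giving z² − 119z − 119·195·194 ≤ 0 and hence z ≤ (1/2)[119 + √(14161 + 4·4501770)] = (1/2)[119 + √18021241] ≈ (1/2)(119 + 4245.1432) = 2182.0716.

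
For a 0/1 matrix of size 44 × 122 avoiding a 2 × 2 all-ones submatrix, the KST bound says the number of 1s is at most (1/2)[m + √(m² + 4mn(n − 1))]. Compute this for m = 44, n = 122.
z(44, 122; 2, 2) ≤ (1/2)[44 + √(44² + 4·44·122·121)] = (1/2)[44 + √2600048] = 828.2332

Kővári–Sós–Turán: let r_1, ..., r_44 be the row sums and z = Σ r_i the total number of 1s. Each pair of columns can share at most one row with both entries 1 (else a 2×2 all-ones block appears), so Σ_i C(r_i, 2) ≤ C(122, 2) = 7381. By convexity Σ_i C(r_i, 2) ≥ 44·C(z/44, 2) = z(z − 44)/(2·44), giving z² − 44z − 44·122·121 ≤ 0 and hence z ≤ (1/2)[44 + √(1936 + 4·649528)] = (1/2)[44 + √2600048] ≈ (1/2)(44 + 1612.4664) = 828.2332.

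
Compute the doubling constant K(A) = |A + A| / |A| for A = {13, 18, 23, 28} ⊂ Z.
K = |A + A| / |A| = 7/4

Enumerate A + A = {a + b : a, b ∈ A}. With |A| = 4, there are |A|^2 = 16 ordered sum pairs; collecting distinct values, A + A = {26, 31, 36, 41, 46, 51, 56}, so |A + A| = 7. Thus K = 7/4. Here |A + A| = 2|A| − 1 = 7, the minimum possible — so K = 7/4 is minimal, which holds iff A is an arithmetic progression.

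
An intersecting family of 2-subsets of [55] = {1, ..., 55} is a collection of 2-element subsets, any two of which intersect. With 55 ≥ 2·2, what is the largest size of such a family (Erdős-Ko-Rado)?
max |F| = C(54, 1) = 54

The Erdős-Ko-Rado theorem states: for n ≥ 2k, an intersecting family of k-subsets of an n-element set has size at most C(n − 1, k − 1), with equality for 'star' families {A ⊆ [n] : |A| = k, i ∈ A} (fix an element i). For n = 55, k = 2: C(54, 1) = 54.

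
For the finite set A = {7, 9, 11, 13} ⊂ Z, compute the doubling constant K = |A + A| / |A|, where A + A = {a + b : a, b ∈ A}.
K = |A + A| / |A| = 7/4

Enumerate A + A = {a + b : a, b ∈ A}. With |A| = 4, there are |A|^2 = 16 ordered sum pairs; collecting distinct values, A + A = {14, 16, 18, 20, 22, 24, 26}, so |A + A| = 7. Thus K = 7/4. Here |A + A| = 2|A| − 1 = 7, the minimum possible — so K = 7/4 is minimal, which holds iff A is an arithmetic progression.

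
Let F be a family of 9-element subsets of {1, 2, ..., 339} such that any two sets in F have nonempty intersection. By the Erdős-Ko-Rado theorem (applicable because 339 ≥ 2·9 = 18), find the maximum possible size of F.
max |F| = C(338, 8) = 3886573990065702

The Erdős-Ko-Rado theorem states: for n ≥ 2k, an intersecting family of k-subsets of an n-element set has size at most C(n − 1, k − 1), with equality for 'star' families {A ⊆ [n] : |A| = k, i ∈ A} (fix an element i). For n = 339, k = 9: C(338, 8) = 3886573990065702.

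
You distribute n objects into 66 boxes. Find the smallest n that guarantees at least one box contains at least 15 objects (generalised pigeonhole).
n = (15 − 1)·66 + 1 = 925

By the generalised pigeonhole principle, to guarantee some box contains ≥ r objects we need more than (r − 1) · k objects total. Threshold: n = (r − 1) · k + 1. With r = 15 and k = 66: n = 14 · 66 + 1 = 924 + 1 = 925. For n = 924 = 14 · 66, we can put exactly 14 objects in every box, avoiding 15 in any single one — so 925 is tight.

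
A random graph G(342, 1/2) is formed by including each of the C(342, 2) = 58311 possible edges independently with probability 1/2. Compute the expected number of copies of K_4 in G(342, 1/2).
E[# K_4] = C(342, 4) · (1/2)^C(4, 2) = 560077155 / 2^6 = 8751205.546875

For each 4-subset S of vertices (there are C(342, 4) = 560077155 such S), let X_S = 1 if S induces a K_4 (all C(4, 2) = 6 edges present). Then P(X_S = 1) = (1/2)^6 = 1/64. By linearity of expectation, E[# K_4] = C(342, 4) · (1/2)^6 = 560077155 / 64 = 8751205.546875.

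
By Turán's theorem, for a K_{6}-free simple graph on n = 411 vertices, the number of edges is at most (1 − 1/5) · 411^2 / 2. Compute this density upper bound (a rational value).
Turán density bound = (4/5) · 411^2/2 = 337842/5 ≈ 67568.4

Turán's theorem: ex(n, K_{r+1}) is achieved by the complete r-partite Turán graph T(n, r) with parts as balanced as possible, and is at most (1 − 1/r) · n^2/2. For r = 5, n = 411: the density bound is (4/5) · 168921/2 = 337842/5 ≈ 67568.4. The integer-valued extremum is e(T(411, 5)) = 67568, which is strictly less than the density bound 337842/5 since 5 ∤ 411 (the parts of T(411, 5) cannot all be equal).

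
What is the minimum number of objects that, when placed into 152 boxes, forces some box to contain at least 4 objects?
n = (4 − 1)·152 + 1 = 457

By the generalised pigeonhole principle, to guarantee some box contains ≥ r objects we need more than (r − 1) · k objects total. Threshold: n = (r − 1) · k + 1. With r = 4 and k = 152: n = 3 · 152 + 1 = 456 + 1 = 457. For n = 456 = 3 · 152, we can put exactly 3 objects in every box, avoiding 4 in any single one — so 457 is tight.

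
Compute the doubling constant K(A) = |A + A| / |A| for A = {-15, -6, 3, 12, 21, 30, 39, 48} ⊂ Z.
K = |A + A| / |A| = 15/8

Enumerate A + A = {a + b : a, b ∈ A}. With |A| = 8, there are |A|^2 = 64 ordered sum pairs; collecting distinct values, A + A = {-30, -21, -12, -3, 6, 15, 24, 33, 42, 51, 60, 69, 78, 87, 96}, so |A + A| = 15. Thus K = 15/8. Here |A + A| = 2|A| − 1 = 15, the minimum possible — so K = 15/8 is minimal, which holds iff A is an arithmetic progression.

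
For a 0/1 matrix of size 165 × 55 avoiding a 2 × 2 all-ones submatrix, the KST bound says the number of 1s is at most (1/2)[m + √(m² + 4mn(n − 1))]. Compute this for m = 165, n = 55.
z(165, 55; 2, 2) ≤ (1/2)[165 + √(165² + 4·165·55·54)] = (1/2)[165 + √1987425] = 787.3803

Kővári–Sós–Turán: let r_1, ..., r_165 be the row sums and z = Σ r_i the total number of 1s. Each pair of columns can share at most one row with both entries 1 (else a 2×2 all-ones block appears), so Σ_i C(r_i, 2) ≤ C(55, 2) = 1485. By convexity Σ_i C(r_i, 2) ≥ 165·C(z/165, 2) = z(z − 165)/(2·165), giving z² − 165z − 165·55·54 ≤ 0 and hence z ≤ (1/2)[165 + √(27225 + 4·490050)] = (1/2)[165 + √1987425] ≈ (1/2)(165 + 1409.7606) = 787.3803.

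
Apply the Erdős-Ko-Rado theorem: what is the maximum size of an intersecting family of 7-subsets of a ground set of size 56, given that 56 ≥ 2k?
max |F| = C(55, 6) = 28989675

Erdős-Ko-Rado (1961): when n ≥ 2k, max |F| = C(n−1, k−1). The bound is attained by the star {A : i ∈ A} for any fixed i ∈ [n]. Here C(56−1, 7−1) = C(55, 6) = 28989675.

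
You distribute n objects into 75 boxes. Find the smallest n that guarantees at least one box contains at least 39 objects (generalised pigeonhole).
n = (39 − 1)·75 + 1 = 2851

By the generalised pigeonhole principle, to guarantee some box contains ≥ r objects we need more than (r − 1) · k objects total. Threshold: n = (r − 1) · k + 1. With r = 39 and k = 75: n = 38 · 75 + 1 = 2850 + 1 = 2851. For n = 2850 = 38 · 75, we can put exactly 38 objects in every box, avoiding 39 in any single one — so 2851 is tight.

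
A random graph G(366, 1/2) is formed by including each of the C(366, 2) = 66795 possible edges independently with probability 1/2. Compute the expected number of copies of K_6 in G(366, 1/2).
E[# K_6] = C(366, 6) · (1/2)^C(6, 2) = 3203798801203 / 2^15 ≈ 97772180.212494

For each 6-subset S of vertices (there are C(366, 6) = 3203798801203 such S), let X_S = 1 if S induces a K_6 (all C(6, 2) = 15 edges present). Then P(X_S = 1) = (1/2)^15 = 1/32768. By linearity of expectation, E[# K_6] = C(366, 6) · (1/2)^15 = 3203798801203 / 32768 ≈ 97772180.212494.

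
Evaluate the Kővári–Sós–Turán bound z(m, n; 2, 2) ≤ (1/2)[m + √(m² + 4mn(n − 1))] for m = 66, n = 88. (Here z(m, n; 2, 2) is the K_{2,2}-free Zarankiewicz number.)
z(66, 88; 2, 2) ≤ (1/2)[66 + √(66² + 4·66·88·87)] = (1/2)[66 + √2025540] = 744.6073

Kővári–Sós–Turán: let r_1, ..., r_66 be the row sums and z = Σ r_i the total number of 1s. Each pair of columns can share at most one row with both entries 1 (else a 2×2 all-ones block appears), so Σ_i C(r_i, 2) ≤ C(88, 2) = 3828. By convexity Σ_i C(r_i, 2) ≥ 66·C(z/66, 2) = z(z − 66)/(2·66), giving z² − 66z − 66·88·87 ≤ 0 and hence z ≤ (1/2)[66 + √(4356 + 4·505296)] = (1/2)[66 + √2025540] ≈ (1/2)(66 + 1423.2147) = 744.6073.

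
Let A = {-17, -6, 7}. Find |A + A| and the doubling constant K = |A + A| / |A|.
K = |A + A| / |A| = 6/3 = 2

Enumerate A + A = {a + b : a, b ∈ A}. With |A| = 3, there are |A|^2 = 9 ordered sum pairs; collecting distinct values, A + A = {-34, -23, -12, -10, 1, 14}, so |A + A| = 6. Thus K = 6/3 = 2. For comparison, the minimum possible |A + A| over all 3-element sets is 2·3 − 1 = 5 (so min K = 5/3), attained only by arithmetic progressions.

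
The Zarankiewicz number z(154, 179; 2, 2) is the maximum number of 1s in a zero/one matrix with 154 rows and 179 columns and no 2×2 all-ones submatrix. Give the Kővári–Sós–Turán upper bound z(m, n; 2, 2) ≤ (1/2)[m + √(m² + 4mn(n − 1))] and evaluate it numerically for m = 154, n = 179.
z(154, 179; 2, 2) ≤ (1/2)[154 + √(154² + 4·154·179·178)] = (1/2)[154 + √19650708] = 2293.456

Kővári–Sós–Turán: let r_1, ..., r_154 be the row sums and z = Σ r_i the total number of 1s. Each pair of columns can share at most one row with both entries 1 (else a 2×2 all-ones block appears), so Σ_i C(r_i, 2) ≤ C(179, 2) = 15931. By convexity Σ_i C(r_i, 2) ≥ 154·C(z/154, 2) = z(z − 154)/(2·154), giving z² − 154z − 154·179·178 ≤ 0 and hence z ≤ (1/2)[154 + √(23716 + 4·4906748)] = (1/2)[154 + √19650708] ≈ (1/2)(154 + 4432.9119) = 2293.456.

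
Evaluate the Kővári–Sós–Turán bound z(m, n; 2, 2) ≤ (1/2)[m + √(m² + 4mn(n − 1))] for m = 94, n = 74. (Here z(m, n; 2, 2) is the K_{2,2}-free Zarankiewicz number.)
z(94, 74; 2, 2) ≤ (1/2)[94 + √(94² + 4·94·74·73)] = (1/2)[94 + √2039988] = 761.1407

Kővári–Sós–Turán: let r_1, ..., r_94 be the row sums and z = Σ r_i the total number of 1s. Each pair of columns can share at most one row with both entries 1 (else a 2×2 all-ones block appears), so Σ_i C(r_i, 2) ≤ C(74, 2) = 2701. By convexity Σ_i C(r_i, 2) ≥ 94·C(z/94, 2) = z(z − 94)/(2·94), giving z² − 94z − 94·74·73 ≤ 0 and hence z ≤ (1/2)[94 + √(8836 + 4·507788)] = (1/2)[94 + √2039988] ≈ (1/2)(94 + 1428.2815) = 761.1407.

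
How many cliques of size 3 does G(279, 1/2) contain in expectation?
E[# K_3] = C(279, 3) · (1/2)^C(3, 2) = 3580779 / 2^3 = 447597.375

For each 3-subset S of vertices (there are C(279, 3) = 3580779 such S), let X_S = 1 if S induces a K_3 (all C(3, 2) = 3 edges present). Then P(X_S = 1) = (1/2)^3 = 1/8. By linearity of expectation, E[# K_3] = C(279, 3) · (1/2)^3 = 3580779 / 8 = 447597.375.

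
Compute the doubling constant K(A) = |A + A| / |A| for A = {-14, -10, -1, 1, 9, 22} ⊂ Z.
K = |A + A| / |A| = 20/6 = 10/3

Enumerate A + A = {a + b : a, b ∈ A}. With |A| = 6, there are |A|^2 = 36 ordered sum pairs; collecting distinct values, A + A = {-28, -24, -20, -15, -13, -11, -9, -5, -2, -1, 0, 2, 8, 10, 12, 18, 21, 23, 31, 44}, so |A + A| = 20. Thus K = 20/6 = 10/3. For comparison, the minimum possible |A + A| over all 6-element sets is 2·6 − 1 = 11 (so min K = 11/6), attained only by arithmetic progressions.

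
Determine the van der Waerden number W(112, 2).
W(112, 2) = 112 + 1 = 113

A 2-term AP is any pair of integers, so a monochromatic 2-AP exists iff some colour is used at least twice. With 112 colours, the colouring i ↦ i on {1, ..., 112} uses each colour once, avoiding any monochromatic pair, so W(112, 2) > 112. For {1, ..., 113}, pigeonhole forces two integers of the same colour, which form a monochromatic 2-AP. Hence W(112, 2) = 113.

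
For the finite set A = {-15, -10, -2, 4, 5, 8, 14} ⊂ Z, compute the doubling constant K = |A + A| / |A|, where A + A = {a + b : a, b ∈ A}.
K = |A + A| / |A| = 27/7

Enumerate A + A = {a + b : a, b ∈ A}. With |A| = 7, there are |A|^2 = 49 ordered sum pairs; collecting distinct values, A + A = {-30, -25, -20, -17, -12, -11, -10, -7, -6, -5, -4, -2, -1, 2, 3, 4, 6, 8, 9, 10, 12, 13, 16, 18, 19, 22, 28}, so |A + A| = 27. Thus K = 27/7. For comparison, the minimum possible |A + A| over all 7-element sets is 2·7 − 1 = 13 (so min K = 13/7), attained only by arithmetic progressions.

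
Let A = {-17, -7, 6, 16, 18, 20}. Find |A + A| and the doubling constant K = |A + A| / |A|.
K = |A + A| / |A| = 19/6

Enumerate A + A = {a + b : a, b ∈ A}. With |A| = 6, there are |A|^2 = 36 ordered sum pairs; collecting distinct values, A + A = {-34, -24, -14, -11, -1, 1, 3, 9, 11, 12, 13, 22, 24, 26, 32, 34, 36, 38, 40}, so |A + A| = 19. Thus K = 19/6. For comparison, the minimum possible |A + A| over all 6-element sets is 2·6 − 1 = 11 (so min K = 11/6), attained only by arithmetic progressions.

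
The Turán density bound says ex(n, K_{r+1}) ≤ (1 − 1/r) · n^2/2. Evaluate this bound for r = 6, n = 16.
Turán density bound = (5/6) · 16^2/2 = 320/3 ≈ 106.6667

Turán's theorem: ex(n, K_{r+1}) is achieved by the complete r-partite Turán graph T(n, r) with parts as balanced as possible, and is at most (1 − 1/r) · n^2/2. For r = 6, n = 16: the density bound is (5/6) · 256/2 = 320/3 ≈ 106.6667. The integer-valued extremum is e(T(16, 6)) = 106, which is strictly less than the density bound 320/3 since 6 ∤ 16 (the parts of T(16, 6) cannot all be equal).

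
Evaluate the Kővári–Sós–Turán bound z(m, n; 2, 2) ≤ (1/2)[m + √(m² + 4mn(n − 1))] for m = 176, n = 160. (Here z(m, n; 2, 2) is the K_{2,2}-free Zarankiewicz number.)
z(176, 160; 2, 2) ≤ (1/2)[176 + √(176² + 4·176·160·159)] = (1/2)[176 + √17940736] = 2205.8253

Kővári–Sós–Turán: let r_1, ..., r_176 be the row sums and z = Σ r_i the total number of 1s. Each pair of columns can share at most one row with both entries 1 (else a 2×2 all-ones block appears), so Σ_i C(r_i, 2) ≤ C(160, 2) = 12720. By convexity Σ_i C(r_i, 2) ≥ 176·C(z/176, 2) = z(z − 176)/(2·176), giving z² − 176z − 176·160·159 ≤ 0 and hence z ≤ (1/2)[176 + √(30976 + 4·4477440)] = (1/2)[176 + √17940736] ≈ (1/2)(176 + 4235.6506) = 2205.8253.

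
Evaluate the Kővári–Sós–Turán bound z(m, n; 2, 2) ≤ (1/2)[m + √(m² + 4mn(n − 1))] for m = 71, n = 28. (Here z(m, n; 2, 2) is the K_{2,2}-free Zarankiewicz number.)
z(71, 28; 2, 2) ≤ (1/2)[71 + √(71² + 4·71·28·27)] = (1/2)[71 + √219745] = 269.8848

Kővári–Sós–Turán: let r_1, ..., r_71 be the row sums and z = Σ r_i the total number of 1s. Each pair of columns can share at most one row with both entries 1 (else a 2×2 all-ones block appears), so Σ_i C(r_i, 2) ≤ C(28, 2) = 378. By convexity Σ_i C(r_i, 2) ≥ 71·C(z/71, 2) = z(z − 71)/(2·71), giving z² − 71z − 71·28·27 ≤ 0 and hence z ≤ (1/2)[71 + √(5041 + 4·53676)] = (1/2)[71 + √219745] ≈ (1/2)(71 + 468.7697) = 269.8848.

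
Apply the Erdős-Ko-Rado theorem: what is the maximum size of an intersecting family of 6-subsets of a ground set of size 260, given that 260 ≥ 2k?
max |F| = C(259, 5) = 9342250176

The Erdős-Ko-Rado theorem states: for n ≥ 2k, an intersecting family of k-subsets of an n-element set has size at most C(n − 1, k − 1), with equality for 'star' families {A ⊆ [n] : |A| = k, i ∈ A} (fix an element i). For n = 260, k = 6: C(259, 5) = 9342250176.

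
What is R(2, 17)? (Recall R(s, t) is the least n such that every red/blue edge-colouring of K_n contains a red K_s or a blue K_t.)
R(2, 17) = 17

R(2, k) = k for all k ≥ 2: in a 2-colouring of K_k, either some edge is red (a red K_2) or all edges are blue (a blue K_k). And K_{16} coloured all-blue has no blue K_17, so R(2, 17) > 16. Hence R(2, 17) = 17.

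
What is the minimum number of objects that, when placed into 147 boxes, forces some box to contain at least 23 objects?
n = (23 − 1)·147 + 1 = 3235

By the generalised pigeonhole principle, to guarantee some box contains ≥ r objects we need more than (r − 1) · k objects total. Threshold: n = (r − 1) · k + 1. With r = 23 and k = 147: n = 22 · 147 + 1 = 3234 + 1 = 3235. For n = 3234 = 22 · 147, we can put exactly 22 objects in every box, avoiding 23 in any single one — so 3235 is tight.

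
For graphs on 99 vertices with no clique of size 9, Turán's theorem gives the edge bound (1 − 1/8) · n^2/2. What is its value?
Turán density bound = (7/8) · 99^2/2 = 68607/16 ≈ 4287.9375

Turán's theorem: ex(n, K_{r+1}) is achieved by the complete r-partite Turán graph T(n, r) with parts as balanced as possible, and is at most (1 − 1/r) · n^2/2. For r = 8, n = 99: the density bound is (7/8) · 9801/2 = 68607/16 ≈ 4287.9375. The integer-valued extremum is e(T(99, 8)) = 4287, which is strictly less than the density bound 68607/16 since 8 ∤ 99 (the parts of T(99, 8) cannot all be equal).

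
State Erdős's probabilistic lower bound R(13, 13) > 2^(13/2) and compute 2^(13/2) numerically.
2^(13/2) = 90.5097; so R(13, 13) > 90.5097

Colour each edge of K_n uniformly at random with red/blue. The expected number of monochromatic K_13 is C(n, 13) · 2 · 2^(−C(13,2)). If C(n, 13) · 2^(1 − C(13,2)) < 1, then with positive probability no monochromatic K_13 exists, so R(13, 13) > n. The standard estimate C(n, 13) ≤ n^13/13! shows this inequality holds whenever n ≤ 2^(13/2) (since 13! · 2^(C(13,2) − 1) > 2^(13^2/2) ≥ n^13). Hence R(13, 13) > 2^(13/2) = 90.5097.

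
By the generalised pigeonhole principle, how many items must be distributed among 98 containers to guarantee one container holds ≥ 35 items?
n = (35 − 1)·98 + 1 = 3333

By the generalised pigeonhole principle, to guarantee some box contains ≥ r objects we need more than (r − 1) · k objects total. Threshold: n = (r − 1) · k + 1. With r = 35 and k = 98: n = 34 · 98 + 1 = 3332 + 1 = 3333. For n = 3332 = 34 · 98, we can put exactly 34 objects in every box, avoiding 35 in any single one — so 3333 is tight.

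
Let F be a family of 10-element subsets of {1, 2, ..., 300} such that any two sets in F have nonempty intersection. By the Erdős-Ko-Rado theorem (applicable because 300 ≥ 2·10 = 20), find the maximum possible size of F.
max |F| = C(299, 9) = 46610674441390059

The Erdős-Ko-Rado theorem states: for n ≥ 2k, an intersecting family of k-subsets of an n-element set has size at most C(n − 1, k − 1), with equality for 'star' families {A ⊆ [n] : |A| = k, i ∈ A} (fix an element i). For n = 300, k = 10: C(299, 9) = 46610674441390059.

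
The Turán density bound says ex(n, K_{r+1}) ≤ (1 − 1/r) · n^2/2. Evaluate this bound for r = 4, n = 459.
Turán density bound = (3/4) · 459^2/2 = 632043/8 ≈ 79005.375

Turán's theorem: ex(n, K_{r+1}) is achieved by the complete r-partite Turán graph T(n, r) with parts as balanced as possible, and is at most (1 − 1/r) · n^2/2. For r = 4, n = 459: the density bound is (3/4) · 210681/2 = 632043/8 ≈ 79005.375. The integer-valued extremum is e(T(459, 4)) = 79005, which is strictly less than the density bound 632043/8 since 4 ∤ 459 (the parts of T(459, 4) cannot all be equal).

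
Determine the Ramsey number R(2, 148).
R(2, 148) = 148

R(2, k) = k for all k ≥ 2: in a 2-colouring of K_k, either some edge is red (a red K_2) or all edges are blue (a blue K_k). And K_{147} coloured all-blue has no blue K_148, so R(2, 148) > 147. Hence R(2, 148) = 148.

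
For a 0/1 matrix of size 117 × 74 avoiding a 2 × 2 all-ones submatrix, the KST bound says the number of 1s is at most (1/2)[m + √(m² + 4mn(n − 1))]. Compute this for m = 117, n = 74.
z(117, 74; 2, 2) ≤ (1/2)[117 + √(117² + 4·117·74·73)] = (1/2)[117 + √2541825] = 855.6551

Kővári–Sós–Turán: let r_1, ..., r_117 be the row sums and z = Σ r_i the total number of 1s. Each pair of columns can share at most one row with both entries 1 (else a 2×2 all-ones block appears), so Σ_i C(r_i, 2) ≤ C(74, 2) = 2701. By convexity Σ_i C(r_i, 2) ≥ 117·C(z/117, 2) = z(z − 117)/(2·117), giving z² − 117z − 117·74·73 ≤ 0 and hence z ≤ (1/2)[117 + √(13689 + 4·632034)] = (1/2)[117 + √2541825] ≈ (1/2)(117 + 1594.3102) = 855.6551.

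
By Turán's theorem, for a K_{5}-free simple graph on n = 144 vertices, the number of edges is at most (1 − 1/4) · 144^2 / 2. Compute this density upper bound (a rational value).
Turán density bound = (3/4) · 144^2/2 = 7776

Turán's theorem: ex(n, K_{r+1}) is achieved by the complete r-partite Turán graph T(n, r) with parts as balanced as possible, and is at most (1 − 1/r) · n^2/2. For r = 4, n = 144: the density bound is (3/4) · 20736/2 = 7776. Since 4 ∣ 144, the Turán graph T(144, 4) has parts of equal size 36, and its edge count e(T(144, 4)) = 7776 attains the density bound exactly.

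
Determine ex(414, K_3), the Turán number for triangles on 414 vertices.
ex(414, K_3) = ⌊414^2/4⌋ = 42849

Mantel (1907): a triangle-free graph on n vertices has at most ⌊n^2/4⌋ edges, with equality for the complete bipartite graph K_{⌊n/2⌋, ⌈n/2⌉}. For n = 414: ⌊414^2/4⌋ = ⌊171396/4⌋ = 42849. The extremal graph is K_{207, 207}, which has 207·207 = 42849 edges.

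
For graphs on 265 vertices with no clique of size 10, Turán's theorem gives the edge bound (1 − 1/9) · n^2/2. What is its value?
Turán density bound = (8/9) · 265^2/2 = 280900/9 ≈ 31211.1111

Turán's theorem: ex(n, K_{r+1}) is achieved by the complete r-partite Turán graph T(n, r) with parts as balanced as possible, and is at most (1 − 1/r) · n^2/2. For r = 9, n = 265: the density bound is (8/9) · 70225/2 = 280900/9 ≈ 31211.1111. The integer-valued extremum is e(T(265, 9)) = 31210, which is strictly less than the density bound 280900/9 since 9 ∤ 265 (the parts of T(265, 9) cannot all be equal).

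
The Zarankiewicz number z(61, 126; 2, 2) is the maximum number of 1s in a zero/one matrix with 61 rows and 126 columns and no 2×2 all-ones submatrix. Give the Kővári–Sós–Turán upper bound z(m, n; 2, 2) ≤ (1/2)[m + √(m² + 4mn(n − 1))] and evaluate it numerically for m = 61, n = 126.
z(61, 126; 2, 2) ≤ (1/2)[61 + √(61² + 4·61·126·125)] = (1/2)[61 + √3846721] = 1011.153

Kővári–Sós–Turán: let r_1, ..., r_61 be the row sums and z = Σ r_i the total number of 1s. Each pair of columns can share at most one row with both entries 1 (else a 2×2 all-ones block appears), so Σ_i C(r_i, 2) ≤ C(126, 2) = 7875. By convexity Σ_i C(r_i, 2) ≥ 61·C(z/61, 2) = z(z − 61)/(2·61), giving z² − 61z − 61·126·125 ≤ 0 and hence z ≤ (1/2)[61 + √(3721 + 4·960750)] = (1/2)[61 + √3846721] ≈ (1/2)(61 + 1961.3059) = 1011.153.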